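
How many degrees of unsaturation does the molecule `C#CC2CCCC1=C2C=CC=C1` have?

Molecular formula from the SMILES: C12H12.
DoU = (2C + 2 + N − H − X)/2 = (2·12 + 2 + 0 − 12 − 0)/2 = 14/2 = 7.
(Structurally: 2 ring(s) + 5 π bond(s) = 7.)

7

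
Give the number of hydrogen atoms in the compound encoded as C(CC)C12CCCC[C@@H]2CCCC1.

Hydrogens are implicit in SMILES; fill each atom to its normal valence:
  10 × C: 2 H each → 20
  1 × C: 3 H
  1 × C: 1 H
  1 × C: no H
  Total hydrogens = 24.

24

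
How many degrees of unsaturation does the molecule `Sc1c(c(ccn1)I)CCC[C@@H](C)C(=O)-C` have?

Molecular formula from the SMILES: C12H16INOS.
DoU = (2C + 2 + N − H − X)/2 = (2·12 + 2 + 1 − 16 − 1)/2 = 10/2 = 5.
(Structurally: 1 ring(s) + 4 π bond(s) = 5.)

5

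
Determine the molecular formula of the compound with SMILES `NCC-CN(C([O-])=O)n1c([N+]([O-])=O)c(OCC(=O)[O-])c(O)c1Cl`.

[C10H11ClN4O8]2-

Heavy atoms from the SMILES: 10 C, 1 Cl, 4 N, 8 O.
Implicit hydrogens by atom environment:
  4 × C: 2 H each → 8
  4 × C (aromatic): no H
  4 × O: no H
  3 × O (charge -1): no H
  2 × C: no H
  1 × Cl: no H
  1 × N: 2 H
  1 × N (aromatic): no H
  1 × N (charge +1): no H
  1 × N: no H
  1 × O: 1 H
  Total hydrogens = 11.
Net charge -2.
Molecular formula: [C10H11ClN4O8]2-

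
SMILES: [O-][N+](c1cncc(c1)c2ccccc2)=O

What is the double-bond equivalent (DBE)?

Molecular formula from the SMILES: C11H8N2O2.
DoU = (2C + 2 + N − H − X)/2 = (2·11 + 2 + 2 − 8 − 0)/2 = 18/2 = 9.
(Structurally: 2 ring(s) + 7 π bond(s) = 9.)

9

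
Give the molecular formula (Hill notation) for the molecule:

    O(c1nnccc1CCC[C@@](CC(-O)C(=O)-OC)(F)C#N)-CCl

C14H17ClFN3O4

Heavy atoms from the SMILES: 14 C, 1 Cl, 1 F, 3 N, 4 O.
Implicit hydrogens by atom environment:
  5 × C: 2 H each → 10
  3 × C: no H
  3 × O: no H
  2 × C (aromatic): 1 H each → 2
  2 × C (aromatic): no H
  2 × N (aromatic): no H
  1 × C: 3 H
  1 × C: 1 H
  1 × Cl: no H
  1 × F: no H
  1 × N: no H
  1 × O: 1 H
  Total hydrogens = 17.
Molecular formula: C14H17ClFN3O4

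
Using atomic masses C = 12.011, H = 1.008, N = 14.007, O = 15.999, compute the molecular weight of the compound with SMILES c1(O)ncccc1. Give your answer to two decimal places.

Molecular formula: C5H5NO.
M = 5×12.011 + 5×1.008 + 1×14.007 + 1×15.999 = 95.10 g/mol.

95.10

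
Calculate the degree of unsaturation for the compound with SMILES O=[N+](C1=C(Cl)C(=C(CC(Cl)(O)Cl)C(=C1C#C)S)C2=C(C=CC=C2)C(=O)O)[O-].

Molecular formula from the SMILES: C17H10Cl3NO5S.
DoU = (2C + 2 + N − H − X)/2 = (2·17 + 2 + 1 − 10 − 3)/2 = 24/2 = 12.
(Structurally: 2 ring(s) + 10 π bond(s) = 12.)

12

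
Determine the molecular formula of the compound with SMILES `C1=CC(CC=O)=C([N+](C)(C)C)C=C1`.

Heavy atoms from the SMILES: 11 C, 1 N, 1 O.
Implicit hydrogens by atom environment:
  4 × C (aromatic): 1 H each → 4
  3 × C: 3 H each → 9
  2 × C (aromatic): no H
  1 × C: 2 H
  1 × C: 1 H
  1 × N (charge +1): no H
  1 × O: no H
  Total hydrogens = 16.
Net charge +1.
Molecular formula: C11H16NO+

C11H16NO+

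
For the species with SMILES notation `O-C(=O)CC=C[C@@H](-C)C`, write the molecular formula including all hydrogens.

Heavy atoms from the SMILES: 7 C, 2 O.
Implicit hydrogens by atom environment:
  3 × C: 1 H each → 3
  2 × C: 3 H each → 6
  1 × C: 2 H
  1 × C: no H
  1 × O: 1 H
  1 × O: no H
  Total hydrogens = 12.
Molecular formula: C7H12O2

C7H12O2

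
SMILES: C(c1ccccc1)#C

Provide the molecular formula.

C8H6

Heavy atoms from the SMILES: 8 C.
Implicit hydrogens by atom environment:
  5 × C (aromatic): 1 H each → 5
  1 × C: 1 H
  1 × C (aromatic): no H
  1 × C: no H
  Total hydrogens = 6.
Molecular formula: C8H6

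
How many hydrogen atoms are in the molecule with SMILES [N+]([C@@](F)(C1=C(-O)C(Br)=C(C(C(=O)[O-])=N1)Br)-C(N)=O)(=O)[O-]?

3

Hydrogens are implicit in SMILES; fill each atom to its normal valence:
  5 × C (aromatic): no H
  3 × C: no H
  3 × O: no H
  2 × Br: no H
  2 × O (charge -1): no H
  1 × F: no H
  1 × N: 2 H
  1 × N (aromatic): no H
  1 × N (charge +1): no H
  1 × O: 1 H
  Total hydrogens = 3.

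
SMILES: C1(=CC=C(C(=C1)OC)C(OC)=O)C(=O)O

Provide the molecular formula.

C10H10O5

Heavy atoms from the SMILES: 10 C, 5 O.
Implicit hydrogens by atom environment:
  4 × O: no H
  3 × C (aromatic): 1 H each → 3
  3 × C (aromatic): no H
  2 × C: 3 H each → 6
  2 × C: no H
  1 × O: 1 H
  Total hydrogens = 10.
Molecular formula: C10H10O5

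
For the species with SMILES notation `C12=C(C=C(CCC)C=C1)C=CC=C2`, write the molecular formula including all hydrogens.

C13H14

Heavy atoms from the SMILES: 13 C.
Implicit hydrogens by atom environment:
  7 × C (aromatic): 1 H each → 7
  3 × C (aromatic): no H
  2 × C: 2 H each → 4
  1 × C: 3 H
  Total hydrogens = 14.
Molecular formula: C13H14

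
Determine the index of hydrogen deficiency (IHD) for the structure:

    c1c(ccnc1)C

Molecular formula from the SMILES: C6H7N.
DoU = (2C + 2 + N − H − X)/2 = (2·6 + 2 + 1 − 7 − 0)/2 = 8/2 = 4.
(Structurally: 1 ring(s) + 3 π bond(s) = 4.)

4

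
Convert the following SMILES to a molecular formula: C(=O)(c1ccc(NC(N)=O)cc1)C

C9H10N2O2

Heavy atoms from the SMILES: 9 C, 2 N, 2 O.
Implicit hydrogens by atom environment:
  4 × C (aromatic): 1 H each → 4
  2 × C (aromatic): no H
  2 × C: no H
  2 × O: no H
  1 × C: 3 H
  1 × N: 2 H
  1 × N: 1 H
  Total hydrogens = 10.
Molecular formula: C9H10N2O2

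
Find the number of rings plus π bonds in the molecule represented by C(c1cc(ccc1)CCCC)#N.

6

Molecular formula from the SMILES: C11H13N.
DoU = (2C + 2 + N − H − X)/2 = (2·11 + 2 + 1 − 13 − 0)/2 = 12/2 = 6.
(Structurally: 1 ring(s) + 5 π bond(s) = 6.)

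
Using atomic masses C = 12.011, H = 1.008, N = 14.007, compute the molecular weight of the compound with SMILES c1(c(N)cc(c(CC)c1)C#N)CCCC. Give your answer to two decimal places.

Molecular formula: C13H18N2.
M = 13×12.011 + 18×1.008 + 2×14.007 = 202.30 g/mol.

202.30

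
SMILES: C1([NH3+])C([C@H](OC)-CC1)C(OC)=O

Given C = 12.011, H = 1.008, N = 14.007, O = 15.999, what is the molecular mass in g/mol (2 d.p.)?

Molecular formula: C8H16NO3+.
M = 8×12.011 + 16×1.008 + 1×14.007 + 3×15.999 = 174.22 g/mol.

174.22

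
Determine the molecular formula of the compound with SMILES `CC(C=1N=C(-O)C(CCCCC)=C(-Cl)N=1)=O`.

Heavy atoms from the SMILES: 11 C, 1 Cl, 2 N, 2 O.
Implicit hydrogens by atom environment:
  4 × C: 2 H each → 8
  4 × C (aromatic): no H
  2 × C: 3 H each → 6
  2 × N (aromatic): no H
  1 × C: no H
  1 × Cl: no H
  1 × O: 1 H
  1 × O: no H
  Total hydrogens = 15.
Molecular formula: C11H15ClN2O2

C11H15ClN2O2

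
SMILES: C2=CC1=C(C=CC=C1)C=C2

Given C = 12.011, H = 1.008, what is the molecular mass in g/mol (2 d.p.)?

128.17

Molecular formula: C10H8.
M = 10×12.011 + 8×1.008 = 128.17 g/mol.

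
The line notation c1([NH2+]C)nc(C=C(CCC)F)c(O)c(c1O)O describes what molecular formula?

Heavy atoms from the SMILES: 11 C, 1 F, 2 N, 3 O.
Implicit hydrogens by atom environment:
  5 × C (aromatic): no H
  3 × O: 1 H each → 3
  2 × C: 3 H each → 6
  2 × C: 2 H each → 4
  1 × C: 1 H
  1 × C: no H
  1 × F: no H
  1 × N (charge +1): 2 H
  1 × N (aromatic): no H
  Total hydrogens = 16.
Net charge +1.
Molecular formula: C11H16FN2O3+

C11H16FN2O3+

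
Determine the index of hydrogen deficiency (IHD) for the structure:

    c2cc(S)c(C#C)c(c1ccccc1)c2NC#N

12

Molecular formula from the SMILES: C15H10N2S.
DoU = (2C + 2 + N − H − X)/2 = (2·15 + 2 + 2 − 10 − 0)/2 = 24/2 = 12.
(Structurally: 2 ring(s) + 10 π bond(s) = 12.)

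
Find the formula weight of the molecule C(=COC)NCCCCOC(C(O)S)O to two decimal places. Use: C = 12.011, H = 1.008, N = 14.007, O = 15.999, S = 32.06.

237.31

Molecular formula: C9H19NO4S.
M = 9×12.011 + 19×1.008 + 1×14.007 + 4×15.999 + 1×32.06 = 237.31 g/mol.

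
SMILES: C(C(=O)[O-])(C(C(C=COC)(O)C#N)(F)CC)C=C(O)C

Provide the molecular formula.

C13H17FNO5-

Heavy atoms from the SMILES: 13 C, 1 F, 1 N, 5 O.
Implicit hydrogens by atom environment:
  5 × C: no H
  4 × C: 1 H each → 4
  3 × C: 3 H each → 9
  2 × O: 1 H each → 2
  2 × O: no H
  1 × C: 2 H
  1 × F: no H
  1 × N: no H
  1 × O (charge -1): no H
  Total hydrogens = 17.
Net charge -1.
Molecular formula: C13H17FNO5-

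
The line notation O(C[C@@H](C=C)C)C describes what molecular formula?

C6H12O

Heavy atoms from the SMILES: 6 C, 1 O.
Implicit hydrogens by atom environment:
  2 × C: 3 H each → 6
  2 × C: 2 H each → 4
  2 × C: 1 H each → 2
  1 × O: no H
  Total hydrogens = 12.
Molecular formula: C6H12O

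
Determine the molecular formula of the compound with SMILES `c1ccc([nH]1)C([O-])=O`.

C5H4NO2-

Heavy atoms from the SMILES: 5 C, 1 N, 2 O.
Implicit hydrogens by atom environment:
  3 × C (aromatic): 1 H each → 3
  1 × C (aromatic): no H
  1 × C: no H
  1 × N (aromatic): 1 H
  1 × O: no H
  1 × O (charge -1): no H
  Total hydrogens = 4.
Net charge -1.
Molecular formula: C5H4NO2-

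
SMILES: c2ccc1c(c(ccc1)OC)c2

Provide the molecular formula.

C11H10O

Heavy atoms from the SMILES: 11 C, 1 O.
Implicit hydrogens by atom environment:
  7 × C (aromatic): 1 H each → 7
  3 × C (aromatic): no H
  1 × C: 3 H
  1 × O: no H
  Total hydrogens = 10.
Molecular formula: C11H10O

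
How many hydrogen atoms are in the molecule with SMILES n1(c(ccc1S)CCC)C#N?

10

Hydrogens are implicit in SMILES; fill each atom to its normal valence:
  2 × C: 2 H each → 4
  2 × C (aromatic): 1 H each → 2
  2 × C (aromatic): no H
  1 × C: 3 H
  1 × C: no H
  1 × N (aromatic): no H
  1 × N: no H
  1 × S: 1 H
  Total hydrogens = 10.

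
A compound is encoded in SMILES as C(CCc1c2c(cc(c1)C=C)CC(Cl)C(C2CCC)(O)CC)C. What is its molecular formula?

Heavy atoms from the SMILES: 21 C, 1 Cl, 1 O.
Implicit hydrogens by atom environment:
  8 × C: 2 H each → 16
  4 × C (aromatic): no H
  3 × C: 3 H each → 9
  3 × C: 1 H each → 3
  2 × C (aromatic): 1 H each → 2
  1 × C: no H
  1 × Cl: no H
  1 × O: 1 H
  Total hydrogens = 31.
Molecular formula: C21H31ClO

C21H31ClO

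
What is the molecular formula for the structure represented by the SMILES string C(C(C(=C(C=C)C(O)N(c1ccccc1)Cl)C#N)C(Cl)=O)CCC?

C18H20Cl2N2O2

Heavy atoms from the SMILES: 18 C, 2 Cl, 2 N, 2 O.
Implicit hydrogens by atom environment:
  5 × C (aromatic): 1 H each → 5
  4 × C: 2 H each → 8
  4 × C: no H
  3 × C: 1 H each → 3
  2 × Cl: no H
  2 × N: no H
  1 × C: 3 H
  1 × C (aromatic): no H
  1 × O: 1 H
  1 × O: no H
  Total hydrogens = 20.
Molecular formula: C18H20Cl2N2O2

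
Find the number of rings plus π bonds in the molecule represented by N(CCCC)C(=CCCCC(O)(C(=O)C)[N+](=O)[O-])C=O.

4

Molecular formula from the SMILES: C13H22N2O5.
DoU = (2C + 2 + N − H − X)/2 = (2·13 + 2 + 2 − 22 − 0)/2 = 8/2 = 4.
(Structurally: 0 ring(s) + 4 π bond(s) = 4.)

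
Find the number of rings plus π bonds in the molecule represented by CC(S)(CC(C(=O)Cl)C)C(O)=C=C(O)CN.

3

Molecular formula from the SMILES: C10H16ClNO3S.
DoU = (2C + 2 + N − H − X)/2 = (2·10 + 2 + 1 − 16 − 1)/2 = 6/2 = 3.
(Structurally: 0 ring(s) + 3 π bond(s) = 3.)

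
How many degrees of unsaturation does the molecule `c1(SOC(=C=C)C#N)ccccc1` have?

8

Molecular formula from the SMILES: C10H7NOS.
DoU = (2C + 2 + N − H − X)/2 = (2·10 + 2 + 1 − 7 − 0)/2 = 16/2 = 8.
(Structurally: 1 ring(s) + 7 π bond(s) = 8.)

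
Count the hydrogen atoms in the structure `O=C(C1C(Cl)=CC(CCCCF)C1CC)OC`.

20

Hydrogens are implicit in SMILES; fill each atom to its normal valence:
  5 × C: 2 H each → 10
  4 × C: 1 H each → 4
  2 × C: 3 H each → 6
  2 × C: no H
  2 × O: no H
  1 × Cl: no H
  1 × F: no H
  Total hydrogens = 20.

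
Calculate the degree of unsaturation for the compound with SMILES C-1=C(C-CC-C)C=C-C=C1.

4

Molecular formula from the SMILES: C10H14.
DoU = (2C + 2 + N − H − X)/2 = (2·10 + 2 + 0 − 14 − 0)/2 = 8/2 = 4.
(Structurally: 1 ring(s) + 3 π bond(s) = 4.)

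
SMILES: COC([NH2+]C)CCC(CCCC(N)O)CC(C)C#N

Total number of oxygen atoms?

2

The symbol for oxygen appears 2 times in the SMILES.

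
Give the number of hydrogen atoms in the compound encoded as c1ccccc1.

6

Hydrogens are implicit in SMILES; fill each atom to its normal valence:
  6 × C (aromatic): 1 H each → 6
  Total hydrogens = 6.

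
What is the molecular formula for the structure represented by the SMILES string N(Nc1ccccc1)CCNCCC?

Heavy atoms from the SMILES: 11 C, 3 N.
Implicit hydrogens by atom environment:
  5 × C (aromatic): 1 H each → 5
  4 × C: 2 H each → 8
  3 × N: 1 H each → 3
  1 × C: 3 H
  1 × C (aromatic): no H
  Total hydrogens = 19.
Molecular formula: C11H19N3

C11H19N3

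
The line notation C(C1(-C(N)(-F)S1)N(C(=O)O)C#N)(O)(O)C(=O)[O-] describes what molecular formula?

C6H5FN3O6S-

Heavy atoms from the SMILES: 6 C, 1 F, 3 N, 6 O, 1 S.
Implicit hydrogens by atom environment:
  6 × C: no H
  3 × O: 1 H each → 3
  2 × N: no H
  2 × O: no H
  1 × F: no H
  1 × N: 2 H
  1 × O (charge -1): no H
  1 × S: no H
  Total hydrogens = 5.
Net charge -1.
Molecular formula: C6H5FN3O6S-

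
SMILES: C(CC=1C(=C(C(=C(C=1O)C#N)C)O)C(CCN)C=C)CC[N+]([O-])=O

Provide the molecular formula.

Heavy atoms from the SMILES: 17 C, 3 N, 4 O.
Implicit hydrogens by atom environment:
  7 × C: 2 H each → 14
  6 × C (aromatic): no H
  2 × C: 1 H each → 2
  2 × O: 1 H each → 2
  1 × C: 3 H
  1 × C: no H
  1 × N: 2 H
  1 × N: no H
  1 × N (charge +1): no H
  1 × O: no H
  1 × O (charge -1): no H
  Total hydrogens = 23.
Molecular formula: C17H23N3O4

C17H23N3O4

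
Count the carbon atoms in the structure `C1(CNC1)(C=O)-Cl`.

4

The symbol for carbon appears 4 times in the SMILES. (Cl is a single chlorine, not C + l.)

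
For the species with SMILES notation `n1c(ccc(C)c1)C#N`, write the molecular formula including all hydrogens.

C7H6N2

Heavy atoms from the SMILES: 7 C, 2 N.
Implicit hydrogens by atom environment:
  3 × C (aromatic): 1 H each → 3
  2 × C (aromatic): no H
  1 × C: 3 H
  1 × C: no H
  1 × N (aromatic): no H
  1 × N: no H
  Total hydrogens = 6.
Molecular formula: C7H6N2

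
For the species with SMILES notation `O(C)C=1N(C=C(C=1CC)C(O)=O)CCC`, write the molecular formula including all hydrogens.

C11H17NO3

Heavy atoms from the SMILES: 11 C, 1 N, 3 O.
Implicit hydrogens by atom environment:
  3 × C: 3 H each → 9
  3 × C: 2 H each → 6
  3 × C (aromatic): no H
  2 × O: no H
  1 × C (aromatic): 1 H
  1 × C: no H
  1 × N (aromatic): no H
  1 × O: 1 H
  Total hydrogens = 17.
Molecular formula: C11H17NO3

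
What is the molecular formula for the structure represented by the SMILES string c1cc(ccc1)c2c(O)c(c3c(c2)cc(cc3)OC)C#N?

C18H13NO2

Heavy atoms from the SMILES: 18 C, 1 N, 2 O.
Implicit hydrogens by atom environment:
  9 × C (aromatic): 1 H each → 9
  7 × C (aromatic): no H
  1 × C: 3 H
  1 × C: no H
  1 × N: no H
  1 × O: 1 H
  1 × O: no H
  Total hydrogens = 13.
Molecular formula: C18H13NO2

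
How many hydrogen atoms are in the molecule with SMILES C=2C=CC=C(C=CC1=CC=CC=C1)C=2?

Hydrogens are implicit in SMILES; fill each atom to its normal valence:
  10 × C (aromatic): 1 H each → 10
  2 × C: 1 H each → 2
  2 × C (aromatic): no H
  Total hydrogens = 12.

12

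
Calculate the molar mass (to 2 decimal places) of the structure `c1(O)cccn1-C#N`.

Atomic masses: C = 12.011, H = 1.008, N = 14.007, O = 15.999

108.10

Molecular formula: C5H4N2O.
M = 5×12.011 + 4×1.008 + 2×14.007 + 1×15.999 = 108.10 g/mol.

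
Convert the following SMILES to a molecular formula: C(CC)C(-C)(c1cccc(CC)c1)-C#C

C15H20

Heavy atoms from the SMILES: 15 C.
Implicit hydrogens by atom environment:
  4 × C (aromatic): 1 H each → 4
  3 × C: 3 H each → 9
  3 × C: 2 H each → 6
  2 × C: no H
  2 × C (aromatic): no H
  1 × C: 1 H
  Total hydrogens = 20.
Molecular formula: C15H20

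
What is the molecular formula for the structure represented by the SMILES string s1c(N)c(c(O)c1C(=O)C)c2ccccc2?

C12H11NO2S

Heavy atoms from the SMILES: 12 C, 1 N, 2 O, 1 S.
Implicit hydrogens by atom environment:
  5 × C (aromatic): 1 H each → 5
  5 × C (aromatic): no H
  1 × C: 3 H
  1 × C: no H
  1 × N: 2 H
  1 × O: 1 H
  1 × O: no H
  1 × S (aromatic): no H
  Total hydrogens = 11.
Molecular formula: C12H11NO2S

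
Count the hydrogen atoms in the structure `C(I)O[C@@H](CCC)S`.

11

Hydrogens are implicit in SMILES; fill each atom to its normal valence:
  3 × C: 2 H each → 6
  1 × C: 3 H
  1 × C: 1 H
  1 × I: no H
  1 × O: no H
  1 × S: 1 H
  Total hydrogens = 11.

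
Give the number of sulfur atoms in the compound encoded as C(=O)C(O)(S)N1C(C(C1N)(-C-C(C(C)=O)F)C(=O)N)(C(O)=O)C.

1

The symbol for sulfur appears 1 time in the SMILES.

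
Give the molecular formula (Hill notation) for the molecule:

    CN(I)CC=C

Heavy atoms from the SMILES: 4 C, 1 I, 1 N.
Implicit hydrogens by atom environment:
  2 × C: 2 H each → 4
  1 × C: 3 H
  1 × C: 1 H
  1 × I: no H
  1 × N: no H
  Total hydrogens = 8.
Molecular formula: C4H8IN

C4H8IN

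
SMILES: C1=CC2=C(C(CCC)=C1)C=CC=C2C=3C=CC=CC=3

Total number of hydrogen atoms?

18

Hydrogens are implicit in SMILES; fill each atom to its normal valence:
  11 × C (aromatic): 1 H each → 11
  5 × C (aromatic): no H
  2 × C: 2 H each → 4
  1 × C: 3 H
  Total hydrogens = 18.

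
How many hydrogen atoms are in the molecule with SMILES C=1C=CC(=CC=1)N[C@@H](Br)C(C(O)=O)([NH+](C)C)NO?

17

Hydrogens are implicit in SMILES; fill each atom to its normal valence:
  5 × C (aromatic): 1 H each → 5
  2 × C: 3 H each → 6
  2 × C: no H
  2 × N: 1 H each → 2
  2 × O: 1 H each → 2
  1 × Br: no H
  1 × C: 1 H
  1 × C (aromatic): no H
  1 × N (charge +1): 1 H
  1 × O: no H
  Total hydrogens = 17.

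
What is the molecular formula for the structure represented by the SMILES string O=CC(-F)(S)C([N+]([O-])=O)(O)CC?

Heavy atoms from the SMILES: 5 C, 1 F, 1 N, 4 O, 1 S.
Implicit hydrogens by atom environment:
  2 × C: no H
  2 × O: no H
  1 × C: 3 H
  1 × C: 2 H
  1 × C: 1 H
  1 × F: no H
  1 × N (charge +1): no H
  1 × O: 1 H
  1 × O (charge -1): no H
  1 × S: 1 H
  Total hydrogens = 8.
Molecular formula: C5H8FNO4S

C5H8FNO4S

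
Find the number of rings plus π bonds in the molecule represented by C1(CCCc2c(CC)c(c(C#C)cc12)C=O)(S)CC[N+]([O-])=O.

9

Molecular formula from the SMILES: C17H19NO3S.
DoU = (2C + 2 + N − H − X)/2 = (2·17 + 2 + 1 − 19 − 0)/2 = 18/2 = 9.
(Structurally: 2 ring(s) + 7 π bond(s) = 9.)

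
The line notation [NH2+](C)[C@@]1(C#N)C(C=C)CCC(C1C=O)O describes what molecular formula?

Heavy atoms from the SMILES: 11 C, 2 N, 2 O.
Implicit hydrogens by atom environment:
  5 × C: 1 H each → 5
  3 × C: 2 H each → 6
  2 × C: no H
  1 × C: 3 H
  1 × N (charge +1): 2 H
  1 × N: no H
  1 × O: 1 H
  1 × O: no H
  Total hydrogens = 17.
Net charge +1.
Molecular formula: C11H17N2O2+

C11H17N2O2+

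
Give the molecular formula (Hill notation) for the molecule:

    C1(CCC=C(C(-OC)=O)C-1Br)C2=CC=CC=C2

C14H15BrO2

Heavy atoms from the SMILES: 1 Br, 14 C, 2 O.
Implicit hydrogens by atom environment:
  5 × C (aromatic): 1 H each → 5
  3 × C: 1 H each → 3
  2 × C: 2 H each → 4
  2 × C: no H
  2 × O: no H
  1 × Br: no H
  1 × C: 3 H
  1 × C (aromatic): no H
  Total hydrogens = 15.
Molecular formula: C14H15BrO2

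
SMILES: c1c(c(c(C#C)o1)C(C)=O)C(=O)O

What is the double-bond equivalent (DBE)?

7

Molecular formula from the SMILES: C9H6O4.
DoU = (2C + 2 + N − H − X)/2 = (2·9 + 2 + 0 − 6 − 0)/2 = 14/2 = 7.
(Structurally: 1 ring(s) + 6 π bond(s) = 7.)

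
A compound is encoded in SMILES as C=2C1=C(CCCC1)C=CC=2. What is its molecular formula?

Heavy atoms from the SMILES: 10 C.
Implicit hydrogens by atom environment:
  4 × C: 2 H each → 8
  4 × C (aromatic): 1 H each → 4
  2 × C (aromatic): no H
  Total hydrogens = 12.
Molecular formula: C10H12

C10H12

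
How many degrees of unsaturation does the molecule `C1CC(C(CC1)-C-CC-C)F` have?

1

Molecular formula from the SMILES: C10H19F.
DoU = (2C + 2 + N − H − X)/2 = (2·10 + 2 + 0 − 19 − 1)/2 = 2/2 = 1.
(Structurally: 1 ring(s) + 0 π bond(s) = 1.)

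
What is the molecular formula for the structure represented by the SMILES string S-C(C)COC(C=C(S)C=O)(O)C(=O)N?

C8H13NO4S2

Heavy atoms from the SMILES: 8 C, 1 N, 4 O, 2 S.
Implicit hydrogens by atom environment:
  3 × C: 1 H each → 3
  3 × C: no H
  3 × O: no H
  2 × S: 1 H each → 2
  1 × C: 3 H
  1 × C: 2 H
  1 × N: 2 H
  1 × O: 1 H
  Total hydrogens = 13.
Molecular formula: C8H13NO4S2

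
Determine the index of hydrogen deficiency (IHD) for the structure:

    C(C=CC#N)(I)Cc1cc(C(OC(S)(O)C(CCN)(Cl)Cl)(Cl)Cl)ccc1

Molecular formula from the SMILES: C16H17Cl4IN2O2S.
DoU = (2C + 2 + N − H − X)/2 = (2·16 + 2 + 2 − 17 − 5)/2 = 14/2 = 7.
(Structurally: 1 ring(s) + 6 π bond(s) = 7.)

7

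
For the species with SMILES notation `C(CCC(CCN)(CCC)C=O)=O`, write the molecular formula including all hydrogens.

Heavy atoms from the SMILES: 10 C, 1 N, 2 O.
Implicit hydrogens by atom environment:
  6 × C: 2 H each → 12
  2 × C: 1 H each → 2
  2 × O: no H
  1 × C: 3 H
  1 × C: no H
  1 × N: 2 H
  Total hydrogens = 19.
Molecular formula: C10H19NO2

C10H19NO2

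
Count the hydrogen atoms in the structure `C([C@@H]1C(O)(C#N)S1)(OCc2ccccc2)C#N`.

10

Hydrogens are implicit in SMILES; fill each atom to its normal valence:
  5 × C (aromatic): 1 H each → 5
  3 × C: no H
  2 × C: 1 H each → 2
  2 × N: no H
  1 × C: 2 H
  1 × C (aromatic): no H
  1 × O: 1 H
  1 × O: no H
  1 × S: no H
  Total hydrogens = 10.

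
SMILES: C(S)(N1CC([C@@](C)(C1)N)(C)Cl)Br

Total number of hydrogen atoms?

14

Hydrogens are implicit in SMILES; fill each atom to its normal valence:
  2 × C: 3 H each → 6
  2 × C: 2 H each → 4
  2 × C: no H
  1 × Br: no H
  1 × C: 1 H
  1 × Cl: no H
  1 × N: 2 H
  1 × N: no H
  1 × S: 1 H
  Total hydrogens = 14.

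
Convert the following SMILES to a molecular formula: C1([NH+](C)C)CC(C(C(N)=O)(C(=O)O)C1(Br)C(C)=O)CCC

C14H24BrN2O4+

Heavy atoms from the SMILES: 1 Br, 14 C, 2 N, 4 O.
Implicit hydrogens by atom environment:
  5 × C: no H
  4 × C: 3 H each → 12
  3 × C: 2 H each → 6
  3 × O: no H
  2 × C: 1 H each → 2
  1 × Br: no H
  1 × N: 2 H
  1 × N (charge +1): 1 H
  1 × O: 1 H
  Total hydrogens = 24.
Net charge +1.
Molecular formula: C14H24BrN2O4+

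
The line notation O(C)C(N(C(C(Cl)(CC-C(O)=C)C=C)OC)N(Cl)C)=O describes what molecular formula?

Heavy atoms from the SMILES: 12 C, 2 Cl, 2 N, 4 O.
Implicit hydrogens by atom environment:
  4 × C: 2 H each → 8
  3 × C: 3 H each → 9
  3 × C: no H
  3 × O: no H
  2 × C: 1 H each → 2
  2 × Cl: no H
  2 × N: no H
  1 × O: 1 H
  Total hydrogens = 20.
Molecular formula: C12H20Cl2N2O4

C12H20Cl2N2O4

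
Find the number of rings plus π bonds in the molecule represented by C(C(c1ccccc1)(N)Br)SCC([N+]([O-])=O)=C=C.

Molecular formula from the SMILES: C12H13BrN2O2S.
DoU = (2C + 2 + N − H − X)/2 = (2·12 + 2 + 2 − 13 − 1)/2 = 14/2 = 7.
(Structurally: 1 ring(s) + 6 π bond(s) = 7.)

7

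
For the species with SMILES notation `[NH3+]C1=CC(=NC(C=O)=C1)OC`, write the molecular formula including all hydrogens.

C7H9N2O2+

Heavy atoms from the SMILES: 7 C, 2 N, 2 O.
Implicit hydrogens by atom environment:
  3 × C (aromatic): no H
  2 × C (aromatic): 1 H each → 2
  2 × O: no H
  1 × C: 3 H
  1 × C: 1 H
  1 × N (charge +1): 3 H
  1 × N (aromatic): no H
  Total hydrogens = 9.
Net charge +1.
Molecular formula: C7H9N2O2+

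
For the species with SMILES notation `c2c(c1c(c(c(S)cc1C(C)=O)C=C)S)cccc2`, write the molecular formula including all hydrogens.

C16H14OS2

Heavy atoms from the SMILES: 16 C, 1 O, 2 S.
Implicit hydrogens by atom environment:
  6 × C (aromatic): 1 H each → 6
  6 × C (aromatic): no H
  2 × S: 1 H each → 2
  1 × C: 3 H
  1 × C: 2 H
  1 × C: 1 H
  1 × C: no H
  1 × O: no H
  Total hydrogens = 14.
Molecular formula: C16H14OS2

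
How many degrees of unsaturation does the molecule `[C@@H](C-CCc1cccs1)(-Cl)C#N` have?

Molecular formula from the SMILES: C9H10ClNS.
DoU = (2C + 2 + N − H − X)/2 = (2·9 + 2 + 1 − 10 − 1)/2 = 10/2 = 5.
(Structurally: 1 ring(s) + 4 π bond(s) = 5.)

5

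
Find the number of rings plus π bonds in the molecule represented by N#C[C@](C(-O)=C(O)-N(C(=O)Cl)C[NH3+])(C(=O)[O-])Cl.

Molecular formula from the SMILES: C7H7Cl2N3O5.
DoU = (2C + 2 + N − H − X)/2 = (2·7 + 2 + 3 − 7 − 2)/2 = 10/2 = 5.
(Structurally: 0 ring(s) + 5 π bond(s) = 5.)

5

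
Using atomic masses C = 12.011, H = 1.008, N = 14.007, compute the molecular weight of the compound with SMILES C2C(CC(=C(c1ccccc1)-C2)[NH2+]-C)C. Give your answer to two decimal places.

Molecular formula: C14H20N+.
M = 14×12.011 + 20×1.008 + 1×14.007 = 202.32 g/mol.

202.32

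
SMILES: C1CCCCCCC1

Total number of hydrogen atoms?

Hydrogens are implicit in SMILES; fill each atom to its normal valence:
  8 × C: 2 H each → 16
  Total hydrogens = 16.

16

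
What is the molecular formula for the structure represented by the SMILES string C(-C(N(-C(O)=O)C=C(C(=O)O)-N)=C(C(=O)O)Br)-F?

C8H8BrFN2O6

Heavy atoms from the SMILES: 1 Br, 8 C, 1 F, 2 N, 6 O.
Implicit hydrogens by atom environment:
  6 × C: no H
  3 × O: 1 H each → 3
  3 × O: no H
  1 × Br: no H
  1 × C: 2 H
  1 × C: 1 H
  1 × F: no H
  1 × N: 2 H
  1 × N: no H
  Total hydrogens = 8.
Molecular formula: C8H8BrFN2O6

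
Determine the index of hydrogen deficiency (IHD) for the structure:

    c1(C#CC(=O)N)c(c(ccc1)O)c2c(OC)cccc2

Molecular formula from the SMILES: C16H13NO3.
DoU = (2C + 2 + N − H − X)/2 = (2·16 + 2 + 1 − 13 − 0)/2 = 22/2 = 11.
(Structurally: 2 ring(s) + 9 π bond(s) = 11.)

11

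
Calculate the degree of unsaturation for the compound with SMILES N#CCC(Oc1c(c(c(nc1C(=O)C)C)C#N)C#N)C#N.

Molecular formula from the SMILES: C14H9N5O2.
DoU = (2C + 2 + N − H − X)/2 = (2·14 + 2 + 5 − 9 − 0)/2 = 26/2 = 13.
(Structurally: 1 ring(s) + 12 π bond(s) = 13.)

13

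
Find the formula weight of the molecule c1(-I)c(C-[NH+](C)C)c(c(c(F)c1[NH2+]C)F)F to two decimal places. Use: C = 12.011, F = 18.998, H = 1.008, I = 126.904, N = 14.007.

Molecular formula: [C10H14F3IN2]2+.
M = 10×12.011 + 3×18.998 + 14×1.008 + 1×126.904 + 2×14.007 = 346.13 g/mol.

346.13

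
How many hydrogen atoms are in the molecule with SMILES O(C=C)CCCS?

10

Hydrogens are implicit in SMILES; fill each atom to its normal valence:
  4 × C: 2 H each → 8
  1 × C: 1 H
  1 × O: no H
  1 × S: 1 H
  Total hydrogens = 10.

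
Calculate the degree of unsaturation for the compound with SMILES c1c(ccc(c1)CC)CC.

Molecular formula from the SMILES: C10H14.
DoU = (2C + 2 + N − H − X)/2 = (2·10 + 2 + 0 − 14 − 0)/2 = 8/2 = 4.
(Structurally: 1 ring(s) + 3 π bond(s) = 4.)

4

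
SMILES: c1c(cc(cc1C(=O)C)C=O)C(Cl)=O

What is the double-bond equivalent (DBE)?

7

Molecular formula from the SMILES: C10H7ClO3.
DoU = (2C + 2 + N − H − X)/2 = (2·10 + 2 + 0 − 7 − 1)/2 = 14/2 = 7.
(Structurally: 1 ring(s) + 6 π bond(s) = 7.)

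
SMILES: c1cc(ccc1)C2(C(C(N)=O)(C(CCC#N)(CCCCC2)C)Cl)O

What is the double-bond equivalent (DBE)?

8

Molecular formula from the SMILES: C19H25ClN2O2.
DoU = (2C + 2 + N − H − X)/2 = (2·19 + 2 + 2 − 25 − 1)/2 = 16/2 = 8.
(Structurally: 2 ring(s) + 6 π bond(s) = 8.)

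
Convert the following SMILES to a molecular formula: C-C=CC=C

C5H8

Heavy atoms from the SMILES: 5 C.
Implicit hydrogens by atom environment:
  3 × C: 1 H each → 3
  1 × C: 3 H
  1 × C: 2 H
  Total hydrogens = 8.
Molecular formula: C5H8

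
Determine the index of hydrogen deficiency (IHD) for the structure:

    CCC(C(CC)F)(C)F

0

Molecular formula from the SMILES: C7H14F2.
DoU = (2C + 2 + N − H − X)/2 = (2·7 + 2 + 0 − 14 − 2)/2 = 0/2 = 0.
(Structurally: 0 ring(s) + 0 π bond(s) = 0.)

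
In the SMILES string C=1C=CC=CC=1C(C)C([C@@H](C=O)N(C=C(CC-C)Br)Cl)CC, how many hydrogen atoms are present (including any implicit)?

25

Hydrogens are implicit in SMILES; fill each atom to its normal valence:
  5 × C: 1 H each → 5
  5 × C (aromatic): 1 H each → 5
  3 × C: 3 H each → 9
  3 × C: 2 H each → 6
  1 × Br: no H
  1 × C: no H
  1 × C (aromatic): no H
  1 × Cl: no H
  1 × N: no H
  1 × O: no H
  Total hydrogens = 25.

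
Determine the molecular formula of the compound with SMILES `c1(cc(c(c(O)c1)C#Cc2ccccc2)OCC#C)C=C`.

C19H14O2

Heavy atoms from the SMILES: 19 C, 2 O.
Implicit hydrogens by atom environment:
  7 × C (aromatic): 1 H each → 7
  5 × C (aromatic): no H
  3 × C: no H
  2 × C: 2 H each → 4
  2 × C: 1 H each → 2
  1 × O: 1 H
  1 × O: no H
  Total hydrogens = 14.
Molecular formula: C19H14O2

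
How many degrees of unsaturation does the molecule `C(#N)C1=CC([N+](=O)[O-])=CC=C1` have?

Molecular formula from the SMILES: C7H4N2O2.
DoU = (2C + 2 + N − H − X)/2 = (2·7 + 2 + 2 − 4 − 0)/2 = 14/2 = 7.
(Structurally: 1 ring(s) + 6 π bond(s) = 7.)

7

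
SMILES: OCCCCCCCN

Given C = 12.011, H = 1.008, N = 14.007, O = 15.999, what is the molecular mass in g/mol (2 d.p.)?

Molecular formula: C7H17NO.
M = 7×12.011 + 17×1.008 + 1×14.007 + 1×15.999 = 131.22 g/mol.

131.22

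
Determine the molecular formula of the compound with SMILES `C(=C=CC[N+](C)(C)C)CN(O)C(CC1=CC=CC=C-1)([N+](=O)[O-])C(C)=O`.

C18H26N3O4+

Heavy atoms from the SMILES: 18 C, 3 N, 4 O.
Implicit hydrogens by atom environment:
  5 × C (aromatic): 1 H each → 5
  4 × C: 3 H each → 12
  3 × C: 2 H each → 6
  3 × C: no H
  2 × C: 1 H each → 2
  2 × N (charge +1): no H
  2 × O: no H
  1 × C (aromatic): no H
  1 × N: no H
  1 × O: 1 H
  1 × O (charge -1): no H
  Total hydrogens = 26.
Net charge +1.
Molecular formula: C18H26N3O4+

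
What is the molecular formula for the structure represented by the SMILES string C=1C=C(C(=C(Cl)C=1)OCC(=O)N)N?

C8H9ClN2O2

Heavy atoms from the SMILES: 8 C, 1 Cl, 2 N, 2 O.
Implicit hydrogens by atom environment:
  3 × C (aromatic): 1 H each → 3
  3 × C (aromatic): no H
  2 × N: 2 H each → 4
  2 × O: no H
  1 × C: 2 H
  1 × C: no H
  1 × Cl: no H
  Total hydrogens = 9.
Molecular formula: C8H9ClN2O2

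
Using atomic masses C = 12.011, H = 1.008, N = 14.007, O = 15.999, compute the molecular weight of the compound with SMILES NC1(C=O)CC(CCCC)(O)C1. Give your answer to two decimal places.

171.24

Molecular formula: C9H17NO2.
M = 9×12.011 + 17×1.008 + 1×14.007 + 2×15.999 = 171.24 g/mol.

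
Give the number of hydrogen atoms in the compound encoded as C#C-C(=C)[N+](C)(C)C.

Hydrogens are implicit in SMILES; fill each atom to its normal valence:
  3 × C: 3 H each → 9
  2 × C: no H
  1 × C: 2 H
  1 × C: 1 H
  1 × N (charge +1): no H
  Total hydrogens = 12.

12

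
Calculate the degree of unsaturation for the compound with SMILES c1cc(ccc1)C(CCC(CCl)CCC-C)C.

Molecular formula from the SMILES: C16H25Cl.
DoU = (2C + 2 + N − H − X)/2 = (2·16 + 2 + 0 − 25 − 1)/2 = 8/2 = 4.
(Structurally: 1 ring(s) + 3 π bond(s) = 4.)

4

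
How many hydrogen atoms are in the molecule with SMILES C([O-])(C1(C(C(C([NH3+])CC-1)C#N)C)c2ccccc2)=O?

18

Hydrogens are implicit in SMILES; fill each atom to its normal valence:
  5 × C (aromatic): 1 H each → 5
  3 × C: 1 H each → 3
  3 × C: no H
  2 × C: 2 H each → 4
  1 × C: 3 H
  1 × C (aromatic): no H
  1 × N (charge +1): 3 H
  1 × N: no H
  1 × O: no H
  1 × O (charge -1): no H
  Total hydrogens = 18.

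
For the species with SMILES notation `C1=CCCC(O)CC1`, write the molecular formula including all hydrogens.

C7H12O

Heavy atoms from the SMILES: 7 C, 1 O.
Implicit hydrogens by atom environment:
  4 × C: 2 H each → 8
  3 × C: 1 H each → 3
  1 × O: 1 H
  Total hydrogens = 12.
Molecular formula: C7H12O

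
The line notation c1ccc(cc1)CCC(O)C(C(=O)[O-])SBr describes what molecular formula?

Heavy atoms from the SMILES: 1 Br, 11 C, 3 O, 1 S.
Implicit hydrogens by atom environment:
  5 × C (aromatic): 1 H each → 5
  2 × C: 2 H each → 4
  2 × C: 1 H each → 2
  1 × Br: no H
  1 × C (aromatic): no H
  1 × C: no H
  1 × O: 1 H
  1 × O: no H
  1 × O (charge -1): no H
  1 × S: no H
  Total hydrogens = 12.
Net charge -1.
Molecular formula: C11H12BrO3S-

C11H12BrO3S-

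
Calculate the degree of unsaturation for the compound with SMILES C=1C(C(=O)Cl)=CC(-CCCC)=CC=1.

5

Molecular formula from the SMILES: C11H13ClO.
DoU = (2C + 2 + N − H − X)/2 = (2·11 + 2 + 0 − 13 − 1)/2 = 10/2 = 5.
(Structurally: 1 ring(s) + 4 π bond(s) = 5.)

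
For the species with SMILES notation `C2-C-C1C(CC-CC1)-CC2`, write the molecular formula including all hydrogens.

C10H18

Heavy atoms from the SMILES: 10 C.
Implicit hydrogens by atom environment:
  8 × C: 2 H each → 16
  2 × C: 1 H each → 2
  Total hydrogens = 18.
Molecular formula: C10H18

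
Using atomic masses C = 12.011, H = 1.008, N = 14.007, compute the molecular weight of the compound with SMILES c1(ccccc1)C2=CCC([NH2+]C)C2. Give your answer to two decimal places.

Molecular formula: C12H16N+.
M = 12×12.011 + 16×1.008 + 1×14.007 = 174.27 g/mol.

174.27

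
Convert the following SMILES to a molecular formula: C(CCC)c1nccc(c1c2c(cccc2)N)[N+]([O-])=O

C15H17N3O2

Heavy atoms from the SMILES: 15 C, 3 N, 2 O.
Implicit hydrogens by atom environment:
  6 × C (aromatic): 1 H each → 6
  5 × C (aromatic): no H
  3 × C: 2 H each → 6
  1 × C: 3 H
  1 × N: 2 H
  1 × N (aromatic): no H
  1 × N (charge +1): no H
  1 × O: no H
  1 × O (charge -1): no H
  Total hydrogens = 17.
Molecular formula: C15H17N3O2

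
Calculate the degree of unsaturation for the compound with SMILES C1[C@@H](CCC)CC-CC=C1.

2

Molecular formula from the SMILES: C10H18.
DoU = (2C + 2 + N − H − X)/2 = (2·10 + 2 + 0 − 18 − 0)/2 = 4/2 = 2.
(Structurally: 1 ring(s) + 1 π bond(s) = 2.)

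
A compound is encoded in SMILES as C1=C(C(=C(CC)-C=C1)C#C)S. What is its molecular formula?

C10H10S

Heavy atoms from the SMILES: 10 C, 1 S.
Implicit hydrogens by atom environment:
  3 × C (aromatic): 1 H each → 3
  3 × C (aromatic): no H
  1 × C: 3 H
  1 × C: 2 H
  1 × C: 1 H
  1 × C: no H
  1 × S: 1 H
  Total hydrogens = 10.
Molecular formula: C10H10S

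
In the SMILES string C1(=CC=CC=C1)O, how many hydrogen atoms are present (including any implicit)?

6

Hydrogens are implicit in SMILES; fill each atom to its normal valence:
  5 × C (aromatic): 1 H each → 5
  1 × C (aromatic): no H
  1 × O: 1 H
  Total hydrogens = 6.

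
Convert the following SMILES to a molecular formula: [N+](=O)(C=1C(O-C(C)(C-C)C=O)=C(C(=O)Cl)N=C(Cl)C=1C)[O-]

C12H12Cl2N2O5

Heavy atoms from the SMILES: 12 C, 2 Cl, 2 N, 5 O.
Implicit hydrogens by atom environment:
  5 × C (aromatic): no H
  4 × O: no H
  3 × C: 3 H each → 9
  2 × C: no H
  2 × Cl: no H
  1 × C: 2 H
  1 × C: 1 H
  1 × N (aromatic): no H
  1 × N (charge +1): no H
  1 × O (charge -1): no H
  Total hydrogens = 12.
Molecular formula: C12H12Cl2N2O5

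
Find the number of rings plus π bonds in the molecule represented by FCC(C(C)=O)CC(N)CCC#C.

Molecular formula from the SMILES: C10H16FNO.
DoU = (2C + 2 + N − H − X)/2 = (2·10 + 2 + 1 − 16 − 1)/2 = 6/2 = 3.
(Structurally: 0 ring(s) + 3 π bond(s) = 3.)

3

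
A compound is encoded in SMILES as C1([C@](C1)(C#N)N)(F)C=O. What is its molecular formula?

C5H5FN2O

Heavy atoms from the SMILES: 5 C, 1 F, 2 N, 1 O.
Implicit hydrogens by atom environment:
  3 × C: no H
  1 × C: 2 H
  1 × C: 1 H
  1 × F: no H
  1 × N: 2 H
  1 × N: no H
  1 × O: no H
  Total hydrogens = 5.
Molecular formula: C5H5FN2O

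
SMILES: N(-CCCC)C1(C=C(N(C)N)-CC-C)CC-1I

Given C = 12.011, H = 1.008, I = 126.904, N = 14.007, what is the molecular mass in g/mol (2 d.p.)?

351.28

Molecular formula: C13H26IN3.
M = 13×12.011 + 26×1.008 + 1×126.904 + 3×14.007 = 351.28 g/mol.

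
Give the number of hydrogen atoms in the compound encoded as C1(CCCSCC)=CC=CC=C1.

Hydrogens are implicit in SMILES; fill each atom to its normal valence:
  5 × C (aromatic): 1 H each → 5
  4 × C: 2 H each → 8
  1 × C: 3 H
  1 × C (aromatic): no H
  1 × S: no H
  Total hydrogens = 16.

16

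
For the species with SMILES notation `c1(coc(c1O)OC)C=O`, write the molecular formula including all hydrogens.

Heavy atoms from the SMILES: 6 C, 4 O.
Implicit hydrogens by atom environment:
  3 × C (aromatic): no H
  2 × O: no H
  1 × C: 3 H
  1 × C (aromatic): 1 H
  1 × C: 1 H
  1 × O: 1 H
  1 × O (aromatic): no H
  Total hydrogens = 6.
Molecular formula: C6H6O4

C6H6O4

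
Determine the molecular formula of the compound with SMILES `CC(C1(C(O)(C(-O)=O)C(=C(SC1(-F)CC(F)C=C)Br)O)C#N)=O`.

C13H12BrF2NO5S

Heavy atoms from the SMILES: 1 Br, 13 C, 2 F, 1 N, 5 O, 1 S.
Implicit hydrogens by atom environment:
  8 × C: no H
  3 × O: 1 H each → 3
  2 × C: 2 H each → 4
  2 × C: 1 H each → 2
  2 × F: no H
  2 × O: no H
  1 × Br: no H
  1 × C: 3 H
  1 × N: no H
  1 × S: no H
  Total hydrogens = 12.
Molecular formula: C13H12BrF2NO5S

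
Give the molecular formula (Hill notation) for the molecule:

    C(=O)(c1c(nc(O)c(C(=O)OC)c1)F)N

Heavy atoms from the SMILES: 8 C, 1 F, 2 N, 4 O.
Implicit hydrogens by atom environment:
  4 × C (aromatic): no H
  3 × O: no H
  2 × C: no H
  1 × C: 3 H
  1 × C (aromatic): 1 H
  1 × F: no H
  1 × N: 2 H
  1 × N (aromatic): no H
  1 × O: 1 H
  Total hydrogens = 7.
Molecular formula: C8H7FN2O4

C8H7FN2O4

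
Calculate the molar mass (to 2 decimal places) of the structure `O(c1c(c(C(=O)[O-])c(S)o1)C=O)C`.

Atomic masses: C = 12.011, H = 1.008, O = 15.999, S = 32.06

Molecular formula: C7H5O5S-.
M = 7×12.011 + 5×1.008 + 5×15.999 + 1×32.06 = 201.17 g/mol.

201.17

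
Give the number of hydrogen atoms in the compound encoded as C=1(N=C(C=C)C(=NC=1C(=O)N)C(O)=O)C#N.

6

Hydrogens are implicit in SMILES; fill each atom to its normal valence:
  4 × C (aromatic): no H
  3 × C: no H
  2 × N (aromatic): no H
  2 × O: no H
  1 × C: 2 H
  1 × C: 1 H
  1 × N: 2 H
  1 × N: no H
  1 × O: 1 H
  Total hydrogens = 6.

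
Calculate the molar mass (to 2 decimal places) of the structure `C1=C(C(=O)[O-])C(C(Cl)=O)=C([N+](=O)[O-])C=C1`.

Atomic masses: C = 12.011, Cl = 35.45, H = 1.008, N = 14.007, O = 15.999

Molecular formula: C8H3ClNO5-.
M = 8×12.011 + 1×35.45 + 3×1.008 + 1×14.007 + 5×15.999 = 228.56 g/mol.

228.56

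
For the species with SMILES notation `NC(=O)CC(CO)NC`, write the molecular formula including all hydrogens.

Heavy atoms from the SMILES: 5 C, 2 N, 2 O.
Implicit hydrogens by atom environment:
  2 × C: 2 H each → 4
  1 × C: 3 H
  1 × C: 1 H
  1 × C: no H
  1 × N: 2 H
  1 × N: 1 H
  1 × O: 1 H
  1 × O: no H
  Total hydrogens = 12.
Molecular formula: C5H12N2O2

C5H12N2O2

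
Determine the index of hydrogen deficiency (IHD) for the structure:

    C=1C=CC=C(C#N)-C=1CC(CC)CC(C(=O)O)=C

Molecular formula from the SMILES: C15H17NO2.
DoU = (2C + 2 + N − H − X)/2 = (2·15 + 2 + 1 − 17 − 0)/2 = 16/2 = 8.
(Structurally: 1 ring(s) + 7 π bond(s) = 8.)

8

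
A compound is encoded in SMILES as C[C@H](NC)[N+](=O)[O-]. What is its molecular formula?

Heavy atoms from the SMILES: 3 C, 2 N, 2 O.
Implicit hydrogens by atom environment:
  2 × C: 3 H each → 6
  1 × C: 1 H
  1 × N: 1 H
  1 × N (charge +1): no H
  1 × O: no H
  1 × O (charge -1): no H
  Total hydrogens = 8.
Molecular formula: C3H8N2O2

C3H8N2O2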